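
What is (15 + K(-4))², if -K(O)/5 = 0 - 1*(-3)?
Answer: 0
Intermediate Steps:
K(O) = -15 (K(O) = -5*(0 - 1*(-3)) = -5*(0 + 3) = -5*3 = -15)
(15 + K(-4))² = (15 - 15)² = 0² = 0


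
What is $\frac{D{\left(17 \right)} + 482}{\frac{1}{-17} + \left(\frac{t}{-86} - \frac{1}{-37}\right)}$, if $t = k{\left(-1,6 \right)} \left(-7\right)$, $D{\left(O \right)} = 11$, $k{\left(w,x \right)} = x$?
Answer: $\frac{13334171}{12349} \approx 1079.8$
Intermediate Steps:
$t = -42$ ($t = 6 \left(-7\right) = -42$)
$\frac{D{\left(17 \right)} + 482}{\frac{1}{-17} + \left(\frac{t}{-86} - \frac{1}{-37}\right)} = \frac{11 + 482}{\frac{1}{-17} - \left(- \frac{1}{37} - \frac{21}{43}\right)} = \frac{493}{- \frac{1}{17} - - \frac{820}{1591}} = \frac{493}{- \frac{1}{17} + \left(\frac{21}{43} + \frac{1}{37}\right)} = \frac{493}{- \frac{1}{17} + \frac{820}{1591}} = \frac{493}{\frac{12349}{27047}} = 493 \cdot \frac{27047}{12349} = \frac{13334171}{12349}$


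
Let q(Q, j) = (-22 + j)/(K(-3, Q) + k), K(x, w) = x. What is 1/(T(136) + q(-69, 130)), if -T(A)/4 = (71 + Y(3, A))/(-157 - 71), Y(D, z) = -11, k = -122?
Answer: 2375/448 ≈ 5.3013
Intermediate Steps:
q(Q, j) = 22/125 - j/125 (q(Q, j) = (-22 + j)/(-3 - 122) = (-22 + j)/(-125) = (-22 + j)*(-1/125) = 22/125 - j/125)
T(A) = 20/19 (T(A) = -4*(71 - 11)/(-157 - 71) = -240/(-228) = -240*(-1)/228 = -4*(-5/19) = 20/19)
1/(T(136) + q(-69, 130)) = 1/(20/19 + (22/125 - 1/125*130)) = 1/(20/19 + (22/125 - 26/25)) = 1/(20/19 - 108/125) = 1/(448/2375) = 2375/448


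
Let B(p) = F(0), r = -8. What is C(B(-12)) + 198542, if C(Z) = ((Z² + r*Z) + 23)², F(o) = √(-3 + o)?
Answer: 198750 - 320*I*√3 ≈ 1.9875e+5 - 554.26*I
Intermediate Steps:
B(p) = I*√3 (B(p) = √(-3 + 0) = √(-3) = I*√3)
C(Z) = (23 + Z² - 8*Z)² (C(Z) = ((Z² - 8*Z) + 23)² = (23 + Z² - 8*Z)²)
C(B(-12)) + 198542 = (23 + (I*√3)² - 8*I*√3)² + 198542 = (23 - 3 - 8*I*√3)² + 198542 = (20 - 8*I*√3)² + 198542 = 198542 + (20 - 8*I*√3)²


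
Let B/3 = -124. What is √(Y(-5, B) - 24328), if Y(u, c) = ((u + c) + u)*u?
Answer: I*√22418 ≈ 149.73*I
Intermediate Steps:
B = -372 (B = 3*(-124) = -372)
Y(u, c) = u*(c + 2*u) (Y(u, c) = ((c + u) + u)*u = (c + 2*u)*u = u*(c + 2*u))
√(Y(-5, B) - 24328) = √(-5*(-372 + 2*(-5)) - 24328) = √(-5*(-372 - 10) - 24328) = √(-5*(-382) - 24328) = √(1910 - 24328) = √(-22418) = I*√22418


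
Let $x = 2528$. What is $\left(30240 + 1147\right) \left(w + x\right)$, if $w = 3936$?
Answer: $202885568$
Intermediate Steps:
$\left(30240 + 1147\right) \left(w + x\right) = \left(30240 + 1147\right) \left(3936 + 2528\right) = 31387 \cdot 6464 = 202885568$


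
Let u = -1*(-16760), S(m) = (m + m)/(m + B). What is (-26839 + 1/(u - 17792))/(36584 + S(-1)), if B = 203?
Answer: -90241379/123007176 ≈ -0.73363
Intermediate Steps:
S(m) = 2*m/(203 + m) (S(m) = (m + m)/(m + 203) = (2*m)/(203 + m) = 2*m/(203 + m))
u = 16760
(-26839 + 1/(u - 17792))/(36584 + S(-1)) = (-26839 + 1/(16760 - 17792))/(36584 + 2*(-1)/(203 - 1)) = (-26839 + 1/(-1032))/(36584 + 2*(-1)/202) = (-26839 - 1/1032)/(36584 + 2*(-1)*(1/202)) = -27697849/(1032*(36584 - 1/101)) = -27697849/(1032*3694983/101) = -27697849/1032*101/3694983 = -90241379/123007176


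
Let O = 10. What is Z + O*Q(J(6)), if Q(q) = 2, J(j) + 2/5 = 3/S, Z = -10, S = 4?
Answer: 10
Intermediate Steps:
J(j) = 7/20 (J(j) = -⅖ + 3/4 = -⅖ + 3*(¼) = -⅖ + ¾ = 7/20)
Z + O*Q(J(6)) = -10 + 10*2 = -10 + 20 = 10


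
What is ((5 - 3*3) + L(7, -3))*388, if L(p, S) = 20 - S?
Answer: 7372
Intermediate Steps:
((5 - 3*3) + L(7, -3))*388 = ((5 - 3*3) + (20 - 1*(-3)))*388 = ((5 - 9) + (20 + 3))*388 = (-4 + 23)*388 = 19*388 = 7372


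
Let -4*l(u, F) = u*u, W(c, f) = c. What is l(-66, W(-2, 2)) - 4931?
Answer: -6020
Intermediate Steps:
l(u, F) = -u**2/4 (l(u, F) = -u*u/4 = -u**2/4)
l(-66, W(-2, 2)) - 4931 = -1/4*(-66)**2 - 4931 = -1/4*4356 - 4931 = -1089 - 4931 = -6020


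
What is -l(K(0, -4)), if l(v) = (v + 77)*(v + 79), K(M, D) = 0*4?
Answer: -6083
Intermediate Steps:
K(M, D) = 0
l(v) = (77 + v)*(79 + v)
-l(K(0, -4)) = -(6083 + 0² + 156*0) = -(6083 + 0 + 0) = -1*6083 = -6083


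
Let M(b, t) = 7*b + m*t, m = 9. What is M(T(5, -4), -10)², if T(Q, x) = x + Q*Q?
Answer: 3249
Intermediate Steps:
T(Q, x) = x + Q²
M(b, t) = 7*b + 9*t
M(T(5, -4), -10)² = (7*(-4 + 5²) + 9*(-10))² = (7*(-4 + 25) - 90)² = (7*21 - 90)² = (147 - 90)² = 57² = 3249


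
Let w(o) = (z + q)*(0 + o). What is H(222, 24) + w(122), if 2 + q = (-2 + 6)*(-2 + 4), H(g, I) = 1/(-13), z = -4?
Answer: 3171/13 ≈ 243.92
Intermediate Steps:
H(g, I) = -1/13
q = 6 (q = -2 + (-2 + 6)*(-2 + 4) = -2 + 4*2 = -2 + 8 = 6)
w(o) = 2*o (w(o) = (-4 + 6)*(0 + o) = 2*o)
H(222, 24) + w(122) = -1/13 + 2*122 = -1/13 + 244 = 3171/13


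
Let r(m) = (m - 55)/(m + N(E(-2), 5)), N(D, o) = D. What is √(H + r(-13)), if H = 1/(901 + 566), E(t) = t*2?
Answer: √956647/489 ≈ 2.0002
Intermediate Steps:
E(t) = 2*t
r(m) = (-55 + m)/(-4 + m) (r(m) = (m - 55)/(m + 2*(-2)) = (-55 + m)/(m - 4) = (-55 + m)/(-4 + m))
H = 1/1467 ≈ 0.00068166
√(H + r(-13)) = √(1/1467 + (-55 - 13)/(-4 - 13)) = √(1/1467 - 68/(-17)) = √(1/1467 - 1/17*(-68)) = √(1/1467 + 4) = √(5869/1467) = √956647/489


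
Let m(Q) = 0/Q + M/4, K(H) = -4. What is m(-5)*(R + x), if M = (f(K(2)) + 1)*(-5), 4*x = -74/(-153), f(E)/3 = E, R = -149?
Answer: -2505635/1224 ≈ -2047.1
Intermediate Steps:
f(E) = 3*E
x = 37/306 (x = (-74/(-153))/4 = (-74*(-1/153))/4 = (1/4)*(74/153) = 37/306 ≈ 0.12092)
M = 55 (M = (3*(-4) + 1)*(-5) = (-12 + 1)*(-5) = -11*(-5) = 55)
m(Q) = 55/4 (m(Q) = 0/Q + 55/4 = 0 + 55*(1/4) = 0 + 55/4 = 55/4)
m(-5)*(R + x) = 55*(-149 + 37/306)/4 = (55/4)*(-45557/306) = -2505635/1224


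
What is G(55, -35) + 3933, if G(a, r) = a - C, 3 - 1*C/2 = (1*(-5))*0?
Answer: 3982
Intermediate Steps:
C = 6 (C = 6 - 2*1*(-5)*0 = 6 - (-10)*0 = 6 - 2*0 = 6 + 0 = 6)
G(a, r) = -6 + a (G(a, r) = a - 1*6 = a - 6 = -6 + a)
G(55, -35) + 3933 = (-6 + 55) + 3933 = 49 + 3933 = 3982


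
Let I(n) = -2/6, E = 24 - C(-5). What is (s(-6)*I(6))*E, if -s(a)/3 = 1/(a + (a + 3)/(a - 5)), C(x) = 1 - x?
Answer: -22/7 ≈ -3.1429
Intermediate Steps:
E = 18 (E = 24 - (1 - 1*(-5)) = 24 - (1 + 5) = 24 - 1*6 = 24 - 6 = 18)
I(n) = -⅓ (I(n) = -2*⅙ = -⅓)
s(a) = -3/(a + (3 + a)/(-5 + a)) (s(a) = -3/(a + (a + 3)/(a - 5)) = -3/(a + (3 + a)/(-5 + a)))
(s(-6)*I(6))*E = ((3*(5 - 1*(-6))/(3 + (-6)² - 4*(-6)))*(-⅓))*18 = ((3*(5 + 6)/(3 + 36 + 24))*(-⅓))*18 = ((3*11/63)*(-⅓))*18 = ((3*(1/63)*11)*(-⅓))*18 = ((11/21)*(-⅓))*18 = -11/63*18 = -22/7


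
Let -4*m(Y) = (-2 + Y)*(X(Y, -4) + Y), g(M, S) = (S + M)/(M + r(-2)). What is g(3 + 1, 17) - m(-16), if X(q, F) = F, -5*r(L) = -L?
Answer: 575/6 ≈ 95.833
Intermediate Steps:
r(L) = L/5 (r(L) = -(-1)*L/5 = L/5)
g(M, S) = (M + S)/(-2/5 + M) (g(M, S) = (S + M)/(M + (1/5)*(-2)) = (M + S)/(M - 2/5) = (M + S)/(-2/5 + M))
m(Y) = -(-4 + Y)*(-2 + Y)/4 (m(Y) = -(-2 + Y)*(-4 + Y)/4 = -(-4 + Y)*(-2 + Y)/4)
g(3 + 1, 17) - m(-16) = 5*((3 + 1) + 17)/(-2 + 5*(3 + 1)) - (-2 - 1/4*(-16)**2 + (3/2)*(-16)) = 5*(4 + 17)/(-2 + 5*4) - (-2 - 1/4*256 - 24) = 5*21/(-2 + 20) - (-2 - 64 - 24) = 5*21/18 - 1*(-90) = 5*(1/18)*21 + 90 = 35/6 + 90 = 575/6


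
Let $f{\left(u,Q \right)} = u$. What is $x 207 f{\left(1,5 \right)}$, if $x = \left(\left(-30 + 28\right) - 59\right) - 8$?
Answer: $-14283$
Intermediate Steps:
$x = -69$ ($x = \left(-2 - 59\right) - 8 = -61 - 8 = -69$)
$x 207 f{\left(1,5 \right)} = \left(-69\right) 207 \cdot 1 = \left(-14283\right) 1 = -14283$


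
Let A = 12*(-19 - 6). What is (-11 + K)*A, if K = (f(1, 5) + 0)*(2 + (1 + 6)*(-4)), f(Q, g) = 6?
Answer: 50100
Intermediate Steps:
K = -156 (K = (6 + 0)*(2 + (1 + 6)*(-4)) = 6*(2 + 7*(-4)) = 6*(2 - 28) = 6*(-26) = -156)
A = -300 (A = 12*(-25) = -300)
(-11 + K)*A = (-11 - 156)*(-300) = -167*(-300) = 50100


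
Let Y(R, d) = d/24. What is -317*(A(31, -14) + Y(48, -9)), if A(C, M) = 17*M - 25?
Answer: 667919/8 ≈ 83490.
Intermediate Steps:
Y(R, d) = d/24 (Y(R, d) = d*(1/24) = d/24)
A(C, M) = -25 + 17*M
-317*(A(31, -14) + Y(48, -9)) = -317*((-25 + 17*(-14)) + (1/24)*(-9)) = -317*((-25 - 238) - 3/8) = -317*(-263 - 3/8) = -317*(-2107/8) = 667919/8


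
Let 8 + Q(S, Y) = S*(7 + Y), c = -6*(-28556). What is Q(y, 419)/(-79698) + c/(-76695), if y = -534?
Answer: 632060402/1018739685 ≈ 0.62043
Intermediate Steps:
c = 171336 (c = -1*(-171336) = 171336)
Q(S, Y) = -8 + S*(7 + Y)
Q(y, 419)/(-79698) + c/(-76695) = (-8 + 7*(-534) - 534*419)/(-79698) + 171336/(-76695) = (-8 - 3738 - 223746)*(-1/79698) + 171336*(-1/76695) = -227492*(-1/79698) - 57112/25565 = 113746/39849 - 57112/25565 = 632060402/1018739685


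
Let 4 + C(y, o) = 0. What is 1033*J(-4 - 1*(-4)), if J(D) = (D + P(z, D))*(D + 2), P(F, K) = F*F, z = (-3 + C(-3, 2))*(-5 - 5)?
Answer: 10123400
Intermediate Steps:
C(y, o) = -4 (C(y, o) = -4 + 0 = -4)
z = 70 (z = (-3 - 4)*(-5 - 5) = -7*(-10) = 70)
P(F, K) = F²
J(D) = (2 + D)*(4900 + D) (J(D) = (D + 70²)*(D + 2) = (D + 4900)*(2 + D) = (4900 + D)*(2 + D) = (2 + D)*(4900 + D))
1033*J(-4 - 1*(-4)) = 1033*(9800 + (-4 - 1*(-4))² + 4902*(-4 - 1*(-4))) = 1033*(9800 + (-4 + 4)² + 4902*(-4 + 4)) = 1033*(9800 + 0² + 4902*0) = 1033*(9800 + 0 + 0) = 1033*9800 = 10123400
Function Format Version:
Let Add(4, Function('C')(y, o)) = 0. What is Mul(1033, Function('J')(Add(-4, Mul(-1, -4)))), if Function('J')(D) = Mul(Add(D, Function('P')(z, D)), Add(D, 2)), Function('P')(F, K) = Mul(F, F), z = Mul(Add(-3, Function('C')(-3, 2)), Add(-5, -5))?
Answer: 10123400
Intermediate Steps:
Function('C')(y, o) = -4 (Function('C')(y, o) = Add(-4, 0) = -4)
z = 70 (z = Mul(Add(-3, -4), Add(-5, -5)) = Mul(-7, -10) = 70)
Function('P')(F, K) = Pow(F, 2)
Function('J')(D) = Mul(Add(2, D), Add(4900, D)) (Function('J')(D) = Mul(Add(D, Pow(70, 2)), Add(D, 2)) = Mul(Add(D, 4900), Add(2, D)) = Mul(Add(4900, D), Add(2, D)) = Mul(Add(2, D), Add(4900, D)))
Mul(1033, Function('J')(Add(-4, Mul(-1, -4)))) = Mul(1033, Add(9800, Pow(Add(-4, Mul(-1, -4)), 2), Mul(4902, Add(-4, Mul(-1, -4))))) = Mul(1033, Add(9800, Pow(Add(-4, 4), 2), Mul(4902, Add(-4, 4)))) = Mul(1033, Add(9800, Pow(0, 2), Mul(4902, 0))) = Mul(1033, Add(9800, 0, 0)) = Mul(1033, 9800) = 10123400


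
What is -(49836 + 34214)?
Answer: -84050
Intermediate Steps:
-(49836 + 34214) = -1*84050 = -84050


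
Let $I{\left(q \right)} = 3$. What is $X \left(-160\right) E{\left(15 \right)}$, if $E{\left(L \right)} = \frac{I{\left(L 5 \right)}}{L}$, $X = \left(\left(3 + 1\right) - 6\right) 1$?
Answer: $64$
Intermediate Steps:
$X = -2$ ($X = \left(4 - 6\right) 1 = \left(-2\right) 1 = -2$)
$E{\left(L \right)} = \frac{3}{L}$
$X \left(-160\right) E{\left(15 \right)} = \left(-2\right) \left(-160\right) \frac{3}{15} = 320 \cdot 3 \cdot \frac{1}{15} = 320 \cdot \frac{1}{5} = 64$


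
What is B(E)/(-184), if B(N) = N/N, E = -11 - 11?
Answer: -1/184 ≈ -0.0054348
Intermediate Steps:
E = -22
B(N) = 1
B(E)/(-184) = 1/(-184) = 1*(-1/184) = -1/184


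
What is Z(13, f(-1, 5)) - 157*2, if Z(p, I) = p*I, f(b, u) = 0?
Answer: -314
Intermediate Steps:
Z(p, I) = I*p
Z(13, f(-1, 5)) - 157*2 = 0*13 - 157*2 = 0 - 314 = -314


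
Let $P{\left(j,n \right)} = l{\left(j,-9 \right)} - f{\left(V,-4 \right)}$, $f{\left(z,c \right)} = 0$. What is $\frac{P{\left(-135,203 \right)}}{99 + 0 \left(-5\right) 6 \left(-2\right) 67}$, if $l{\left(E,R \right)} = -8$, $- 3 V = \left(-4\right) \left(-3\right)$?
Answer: $- \frac{8}{99} \approx -0.080808$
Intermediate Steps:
$V = -4$ ($V = - \frac{\left(-4\right) \left(-3\right)}{3} = \left(- \frac{1}{3}\right) 12 = -4$)
$P{\left(j,n \right)} = -8$ ($P{\left(j,n \right)} = -8 - 0 = -8 + 0 = -8$)
$\frac{P{\left(-135,203 \right)}}{99 + 0 \left(-5\right) 6 \left(-2\right) 67} = - \frac{8}{99 + 0 \left(-5\right) 6 \left(-2\right) 67} = - \frac{8}{99 + 0 \left(\left(-30\right) \left(-2\right)\right) 67} = - \frac{8}{99 + 0 \cdot 60 \cdot 67} = - \frac{8}{99 + 0 \cdot 67} = - \frac{8}{99 + 0} = - \frac{8}{99}$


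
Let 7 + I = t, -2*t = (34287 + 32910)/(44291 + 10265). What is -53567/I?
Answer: 5844802504/830981 ≈ 7033.6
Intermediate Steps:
t = -67197/109112 (t = -(34287 + 32910)/(2*(44291 + 10265)) = -67197/(2*54556) = -1/2*67197/54556 = -67197/109112 ≈ -0.61585)
I = -830981/109112 (I = -7 - 67197/109112 = -830981/109112 ≈ -7.6159)
-53567/I = -53567/(-830981/109112) = -53567*(-109112/830981) = 5844802504/830981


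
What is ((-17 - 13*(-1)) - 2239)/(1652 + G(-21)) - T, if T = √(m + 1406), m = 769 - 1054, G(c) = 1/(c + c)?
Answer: -94206/69383 - √1121 ≈ -34.839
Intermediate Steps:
G(c) = 1/(2*c)
m = -285
T = √1121 (T = √(-285 + 1406) = √1121 ≈ 33.481)
((-17 - 13*(-1)) - 2239)/(1652 + G(-21)) - T = ((-17 - 13*(-1)) - 2239)/(1652 + (½)/(-21)) - √1121 = ((-17 + 13) - 2239)/(1652 + (½)*(-1/21)) - √1121 = (-4 - 2239)/(1652 - 1/42) - √1121 = -2243/69383/42 - √1121 = -2243*42/69383 - √1121 = -94206/69383 - √1121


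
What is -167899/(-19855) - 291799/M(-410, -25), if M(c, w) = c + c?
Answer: 237253853/651244 ≈ 364.31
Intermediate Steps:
M(c, w) = 2*c
-167899/(-19855) - 291799/M(-410, -25) = -167899/(-19855) - 291799/(2*(-410)) = -167899*(-1/19855) - 291799/(-820) = 167899/19855 - 291799*(-1/820) = 167899/19855 + 291799/820 = 237253853/651244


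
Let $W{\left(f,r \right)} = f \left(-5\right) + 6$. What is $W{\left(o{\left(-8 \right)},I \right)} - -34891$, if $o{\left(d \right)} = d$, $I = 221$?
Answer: $34937$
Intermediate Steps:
$W{\left(f,r \right)} = 6 - 5 f$ ($W{\left(f,r \right)} = - 5 f + 6 = 6 - 5 f$)
$W{\left(o{\left(-8 \right)},I \right)} - -34891 = \left(6 - -40\right) - -34891 = \left(6 + 40\right) + 34891 = 46 + 34891 = 34937$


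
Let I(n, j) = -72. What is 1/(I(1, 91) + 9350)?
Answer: 1/9278 ≈ 0.00010778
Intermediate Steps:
1/(I(1, 91) + 9350) = 1/(-72 + 9350) = 1/9278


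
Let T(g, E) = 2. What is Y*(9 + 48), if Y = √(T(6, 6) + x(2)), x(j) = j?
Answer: 114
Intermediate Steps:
Y = 2 (Y = √(2 + 2) = √4 = 2)
Y*(9 + 48) = 2*(9 + 48) = 2*57 = 114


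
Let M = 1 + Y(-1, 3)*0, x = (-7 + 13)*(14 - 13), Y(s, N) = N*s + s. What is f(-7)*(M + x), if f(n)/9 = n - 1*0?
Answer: -441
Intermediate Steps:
Y(s, N) = s + N*s
f(n) = 9*n (f(n) = 9*(n - 1*0) = 9*(n + 0) = 9*n)
x = 6 (x = 6*1 = 6)
M = 1 (M = 1 - (1 + 3)*0 = 1 - 1*4*0 = 1 - 4*0 = 1 + 0 = 1)
f(-7)*(M + x) = (9*(-7))*(1 + 6) = -63*7 = -441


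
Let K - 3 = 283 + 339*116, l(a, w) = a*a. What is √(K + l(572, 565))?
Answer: √366794 ≈ 605.63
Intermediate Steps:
l(a, w) = a²
K = 39610 (K = 3 + (283 + 339*116) = 3 + (283 + 39324) = 3 + 39607 = 39610)
√(K + l(572, 565)) = √(39610 + 572²) = √(39610 + 327184) = √366794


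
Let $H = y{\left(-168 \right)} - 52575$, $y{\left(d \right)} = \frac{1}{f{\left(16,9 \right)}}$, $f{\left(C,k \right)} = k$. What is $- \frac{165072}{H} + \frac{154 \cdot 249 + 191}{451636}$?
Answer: $\frac{344603413283}{106851206332} \approx 3.2251$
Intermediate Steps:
$y{\left(d \right)} = \frac{1}{9}$
$H = - \frac{473174}{9}$ ($H = \frac{1}{9} - 52575 = - \frac{473174}{9} \approx -52575.0$)
$- \frac{165072}{H} + \frac{154 \cdot 249 + 191}{451636} = - \frac{165072}{- \frac{473174}{9}} + \frac{154 \cdot 249 + 191}{451636} = \left(-165072\right) \left(- \frac{9}{473174}\right) + \left(38346 + 191\right) \frac{1}{451636} = \frac{742824}{236587} + 38537 \cdot \frac{1}{451636} = \frac{742824}{236587} + \frac{38537}{451636} = \frac{344603413283}{106851206332}$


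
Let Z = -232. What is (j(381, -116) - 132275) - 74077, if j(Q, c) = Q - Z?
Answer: -205739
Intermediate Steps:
j(Q, c) = 232 + Q (j(Q, c) = Q - 1*(-232) = Q + 232 = 232 + Q)
(j(381, -116) - 132275) - 74077 = ((232 + 381) - 132275) - 74077 = (613 - 132275) - 74077 = -131662 - 74077 = -205739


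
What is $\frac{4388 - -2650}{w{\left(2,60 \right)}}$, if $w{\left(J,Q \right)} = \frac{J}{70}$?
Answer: $246330$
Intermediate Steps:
$w{\left(J,Q \right)} = \frac{J}{70}$ ($w{\left(J,Q \right)} = J \frac{1}{70} = \frac{J}{70}$)
$\frac{4388 - -2650}{w{\left(2,60 \right)}} = \frac{4388 - -2650}{\frac{1}{70} \cdot 2} = \left(4388 + 2650\right) \frac{1}{\frac{1}{35}} = 7038 \cdot 35 = 246330$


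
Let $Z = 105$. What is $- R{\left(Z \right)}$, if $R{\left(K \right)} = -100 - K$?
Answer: $205$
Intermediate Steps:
$- R{\left(Z \right)} = - (-100 - 105) = \left(-1\right) \left(-205\right) = 205$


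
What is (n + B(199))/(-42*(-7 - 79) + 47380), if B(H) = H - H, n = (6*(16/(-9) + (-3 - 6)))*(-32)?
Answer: 388/9561 ≈ 0.040582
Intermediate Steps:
n = 6208/3 (n = (6*(16*(-⅑) - 9))*(-32) = (6*(-16/9 - 9))*(-32) = (6*(-97/9))*(-32) = -194/3*(-32) = 6208/3 ≈ 2069.3)
B(H) = 0
(n + B(199))/(-42*(-7 - 79) + 47380) = (6208/3 + 0)/(-42*(-7 - 79) + 47380) = 6208/(3*(-42*(-86) + 47380)) = 6208/(3*(3612 + 47380)) = (6208/3)/50992 = (6208/3)*(1/50992) = 388/9561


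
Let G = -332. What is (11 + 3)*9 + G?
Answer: -206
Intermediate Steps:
(11 + 3)*9 + G = (11 + 3)*9 - 332 = 14*9 - 332 = 126 - 332 = -206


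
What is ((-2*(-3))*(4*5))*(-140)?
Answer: -16800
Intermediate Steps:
((-2*(-3))*(4*5))*(-140) = (6*20)*(-140) = 120*(-140) = -16800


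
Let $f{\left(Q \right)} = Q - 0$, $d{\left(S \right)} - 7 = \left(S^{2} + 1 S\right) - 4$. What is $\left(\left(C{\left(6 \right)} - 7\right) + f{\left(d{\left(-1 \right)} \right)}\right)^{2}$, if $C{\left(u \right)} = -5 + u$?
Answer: $9$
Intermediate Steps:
$d{\left(S \right)} = 3 + S + S^{2}$ ($d{\left(S \right)} = 7 - \left(4 - S - S^{2}\right) = 7 + \left(-4 + S + S^{2}\right) = 3 + S + S^{2}$)
$f{\left(Q \right)} = Q$ ($f{\left(Q \right)} = Q + 0 = Q$)
$\left(\left(C{\left(6 \right)} - 7\right) + f{\left(d{\left(-1 \right)} \right)}\right)^{2} = \left(\left(\left(-5 + 6\right) - 7\right) + \left(3 - 1 + \left(-1\right)^{2}\right)\right)^{2} = \left(\left(1 - 7\right) + \left(3 - 1 + 1\right)\right)^{2} = \left(-6 + 3\right)^{2} = \left(-3\right)^{2} = 9$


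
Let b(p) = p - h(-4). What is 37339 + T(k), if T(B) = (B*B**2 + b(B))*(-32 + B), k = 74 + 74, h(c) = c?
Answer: 376102843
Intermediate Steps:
k = 148
b(p) = 4 + p (b(p) = p - 1*(-4) = p + 4 = 4 + p)
T(B) = (-32 + B)*(4 + B + B**3) (T(B) = (B*B**2 + (4 + B))*(-32 + B) = (B**3 + (4 + B))*(-32 + B) = (4 + B + B**3)*(-32 + B) = (-32 + B)*(4 + B + B**3))
37339 + T(k) = 37339 + (-128 + 148**2 + 148**4 - 32*148**3 - 28*148) = 37339 + (-128 + 21904 + 479785216 - 32*3241792 - 4144) = 37339 + (-128 + 21904 + 479785216 - 103737344 - 4144) = 37339 + 376065504 = 376102843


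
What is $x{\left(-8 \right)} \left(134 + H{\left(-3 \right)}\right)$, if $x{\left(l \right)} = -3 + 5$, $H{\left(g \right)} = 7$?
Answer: $282$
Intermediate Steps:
$x{\left(l \right)} = 2$
$x{\left(-8 \right)} \left(134 + H{\left(-3 \right)}\right) = 2 \left(134 + 7\right) = 2 \cdot 141 = 282$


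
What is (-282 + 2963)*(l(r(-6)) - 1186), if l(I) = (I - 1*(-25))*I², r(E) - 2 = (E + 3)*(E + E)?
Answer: 240716266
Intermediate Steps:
r(E) = 2 + 2*E*(3 + E) (r(E) = 2 + (E + 3)*(E + E) = 2 + (3 + E)*(2*E) = 2 + 2*E*(3 + E))
l(I) = I²*(25 + I) (l(I) = (I + 25)*I² = (25 + I)*I² = I²*(25 + I))
(-282 + 2963)*(l(r(-6)) - 1186) = (-282 + 2963)*((2 + 2*(-6)² + 6*(-6))²*(25 + (2 + 2*(-6)² + 6*(-6))) - 1186) = 2681*((2 + 2*36 - 36)²*(25 + (2 + 2*36 - 36)) - 1186) = 2681*((2 + 72 - 36)²*(25 + (2 + 72 - 36)) - 1186) = 2681*(38²*(25 + 38) - 1186) = 2681*(1444*63 - 1186) = 2681*(90972 - 1186) = 2681*89786 = 240716266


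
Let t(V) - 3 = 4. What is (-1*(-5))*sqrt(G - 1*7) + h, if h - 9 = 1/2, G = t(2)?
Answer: 19/2 ≈ 9.5000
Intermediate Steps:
t(V) = 7 (t(V) = 3 + 4 = 7)
G = 7
h = 19/2 (h = 9 + 1/2 = 19/2 ≈ 9.5000)
(-1*(-5))*sqrt(G - 1*7) + h = (-1*(-5))*sqrt(7 - 1*7) + 19/2 = 5*sqrt(7 - 7) + 19/2 = 5*sqrt(0) + 19/2 = 5*0 + 19/2 = 0 + 19/2 = 19/2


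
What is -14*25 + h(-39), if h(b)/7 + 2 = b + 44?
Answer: -329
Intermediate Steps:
h(b) = 294 + 7*b (h(b) = -14 + 7*(b + 44) = -14 + 7*(44 + b) = -14 + (308 + 7*b) = 294 + 7*b)
-14*25 + h(-39) = -14*25 + (294 + 7*(-39)) = -350 + (294 - 273) = -350 + 21 = -329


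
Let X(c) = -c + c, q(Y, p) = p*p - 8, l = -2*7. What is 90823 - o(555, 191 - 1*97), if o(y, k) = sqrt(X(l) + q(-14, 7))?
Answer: 90823 - sqrt(41) ≈ 90817.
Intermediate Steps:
l = -14
q(Y, p) = -8 + p**2 (q(Y, p) = p**2 - 8 = -8 + p**2)
X(c) = 0
o(y, k) = sqrt(41) (o(y, k) = sqrt(0 + (-8 + 7**2)) = sqrt(0 + (-8 + 49)) = sqrt(0 + 41) = sqrt(41))
90823 - o(555, 191 - 1*97) = 90823 - sqrt(41)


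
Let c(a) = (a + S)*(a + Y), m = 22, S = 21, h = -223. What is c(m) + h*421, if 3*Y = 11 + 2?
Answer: -278252/3 ≈ -92751.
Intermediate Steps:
Y = 13/3 (Y = (11 + 2)/3 = (⅓)*13 = 13/3 ≈ 4.3333)
c(a) = (21 + a)*(13/3 + a) (c(a) = (a + 21)*(a + 13/3) = (21 + a)*(13/3 + a))
c(m) + h*421 = (91 + 22² + (76/3)*22) - 223*421 = (91 + 484 + 1672/3) - 93883 = 3397/3 - 93883 = -278252/3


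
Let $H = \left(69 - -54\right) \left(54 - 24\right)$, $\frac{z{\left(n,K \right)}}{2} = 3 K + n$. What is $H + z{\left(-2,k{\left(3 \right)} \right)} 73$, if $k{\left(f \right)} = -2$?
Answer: $2522$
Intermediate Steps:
$z{\left(n,K \right)} = 2 n + 6 K$ ($z{\left(n,K \right)} = 2 \left(3 K + n\right) = 2 \left(n + 3 K\right) = 2 n + 6 K$)
$H = 3690$ ($H = \left(69 + 54\right) 30 = 123 \cdot 30 = 3690$)
$H + z{\left(-2,k{\left(3 \right)} \right)} 73 = 3690 + \left(2 \left(-2\right) + 6 \left(-2\right)\right) 73 = 3690 + \left(-4 - 12\right) 73 = 3690 - 1168 = 2522$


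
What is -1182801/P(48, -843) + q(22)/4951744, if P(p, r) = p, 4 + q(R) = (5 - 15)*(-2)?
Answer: -30504832053/1237936 ≈ -24642.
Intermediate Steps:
q(R) = 16 (q(R) = -4 + (5 - 15)*(-2) = -4 - 10*(-2) = -4 + 20 = 16)
-1182801/P(48, -843) + q(22)/4951744 = -1182801/48 + 16/4951744 = -1182801*1/48 + 16*(1/4951744) = -394267/16 + 1/309484 = -30504832053/1237936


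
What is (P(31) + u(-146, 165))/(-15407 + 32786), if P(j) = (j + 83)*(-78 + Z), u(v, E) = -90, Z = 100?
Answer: 806/5793 ≈ 0.13913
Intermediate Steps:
P(j) = 1826 + 22*j (P(j) = (j + 83)*(-78 + 100) = (83 + j)*22 = 1826 + 22*j)
(P(31) + u(-146, 165))/(-15407 + 32786) = ((1826 + 22*31) - 90)/(-15407 + 32786) = ((1826 + 682) - 90)/17379 = (2508 - 90)*(1/17379) = 2418*(1/17379) = 806/5793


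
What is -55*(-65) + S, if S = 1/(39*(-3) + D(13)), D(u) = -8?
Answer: 446874/125 ≈ 3575.0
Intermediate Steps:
S = -1/125 (S = 1/(39*(-3) - 8) = 1/(-117 - 8) = 1/(-125) = -1/125 ≈ -0.0080000)
-55*(-65) + S = -55*(-65) - 1/125 = 3575 - 1/125 = 446874/125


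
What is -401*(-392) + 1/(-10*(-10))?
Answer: 15719201/100 ≈ 1.5719e+5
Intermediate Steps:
-401*(-392) + 1/(-10*(-10)) = 157192 + 1/100 = 15719201/100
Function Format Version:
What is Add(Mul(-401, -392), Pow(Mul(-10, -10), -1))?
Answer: Rational(15719201, 100) ≈ 1.5719e+5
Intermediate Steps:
Add(Mul(-401, -392), Pow(Mul(-10, -10), -1)) = Add(157192, Pow(100, -1)) = Add(157192, Rational(1, 100)) = Rational(15719201, 100)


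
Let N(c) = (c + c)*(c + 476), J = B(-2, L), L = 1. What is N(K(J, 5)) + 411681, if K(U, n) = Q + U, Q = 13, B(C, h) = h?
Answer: 425401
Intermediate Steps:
J = 1
K(U, n) = 13 + U
N(c) = 2*c*(476 + c) (N(c) = (2*c)*(476 + c) = 2*c*(476 + c))
N(K(J, 5)) + 411681 = 2*(13 + 1)*(476 + (13 + 1)) + 411681 = 2*14*(476 + 14) + 411681 = 2*14*490 + 411681 = 13720 + 411681 = 425401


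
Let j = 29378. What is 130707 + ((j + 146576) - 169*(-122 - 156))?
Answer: 353643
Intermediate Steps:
130707 + ((j + 146576) - 169*(-122 - 156)) = 130707 + ((29378 + 146576) - 169*(-122 - 156)) = 130707 + (175954 - 169*(-278)) = 130707 + (175954 + 46982) = 130707 + 222936 = 353643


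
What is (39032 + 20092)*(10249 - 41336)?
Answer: -1837987788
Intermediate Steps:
(39032 + 20092)*(10249 - 41336) = 59124*(-31087) = -1837987788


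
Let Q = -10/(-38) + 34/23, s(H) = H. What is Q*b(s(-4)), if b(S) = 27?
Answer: 20547/437 ≈ 47.018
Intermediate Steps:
Q = 761/437 (Q = -10*(-1/38) + 34*(1/23) = 5/19 + 34/23 = 761/437 ≈ 1.7414)
Q*b(s(-4)) = (761/437)*27 = 20547/437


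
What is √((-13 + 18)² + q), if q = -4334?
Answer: I*√4309 ≈ 65.643*I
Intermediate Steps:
√((-13 + 18)² + q) = √((-13 + 18)² - 4334) = √(5² - 4334) = √(25 - 4334) = √(-4309) = I*√4309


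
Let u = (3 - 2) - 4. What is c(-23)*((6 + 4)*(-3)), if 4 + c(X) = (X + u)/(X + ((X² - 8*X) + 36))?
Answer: 14650/121 ≈ 121.07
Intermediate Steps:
u = -3 (u = 1 - 4 = -3)
c(X) = -4 + (-3 + X)/(36 + X² - 7*X) (c(X) = -4 + (X - 3)/(X + ((X² - 8*X) + 36)) = -4 + (-3 + X)/(X + (36 + X² - 8*X)) = -4 + (-3 + X)/(36 + X² - 7*X))
c(-23)*((6 + 4)*(-3)) = ((-147 - 4*(-23)² + 29*(-23))/(36 + (-23)² - 7*(-23)))*((6 + 4)*(-3)) = ((-147 - 4*529 - 667)/(36 + 529 + 161))*(10*(-3)) = ((-147 - 2116 - 667)/726)*(-30) = ((1/726)*(-2930))*(-30) = -1465/363*(-30) = 14650/121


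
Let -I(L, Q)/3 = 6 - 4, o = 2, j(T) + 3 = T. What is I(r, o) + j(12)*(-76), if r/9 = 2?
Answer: -690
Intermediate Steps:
r = 18 (r = 9*2 = 18)
j(T) = -3 + T
I(L, Q) = -6 (I(L, Q) = -3*(6 - 4) = -3*2 = -6)
I(r, o) + j(12)*(-76) = -6 + (-3 + 12)*(-76) = -6 + 9*(-76) = -6 - 684 = -690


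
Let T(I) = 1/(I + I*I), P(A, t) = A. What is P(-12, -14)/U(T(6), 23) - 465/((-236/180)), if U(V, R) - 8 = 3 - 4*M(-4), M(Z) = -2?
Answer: 396867/1121 ≈ 354.03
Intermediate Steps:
T(I) = 1/(I + I**2)
U(V, R) = 19 (U(V, R) = 8 + (3 - 4*(-2)) = 8 + (3 + 8) = 8 + 11 = 19)
P(-12, -14)/U(T(6), 23) - 465/((-236/180)) = -12/19 - 465/((-236/180)) = -12*1/19 - 465/((-236*1/180)) = -12/19 - 465/(-59/45) = -12/19 - 465*(-45/59) = -12/19 + 20925/59 = 396867/1121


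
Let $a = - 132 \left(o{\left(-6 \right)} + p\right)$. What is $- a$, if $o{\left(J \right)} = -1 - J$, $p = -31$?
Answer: $-3432$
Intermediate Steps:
$a = 3432$ ($a = - 132 \left(\left(-1 - -6\right) - 31\right) = - 132 \left(\left(-1 + 6\right) - 31\right) = - 132 \left(5 - 31\right) = \left(-132\right) \left(-26\right) = 3432$)
$- a = \left(-1\right) 3432 = -3432$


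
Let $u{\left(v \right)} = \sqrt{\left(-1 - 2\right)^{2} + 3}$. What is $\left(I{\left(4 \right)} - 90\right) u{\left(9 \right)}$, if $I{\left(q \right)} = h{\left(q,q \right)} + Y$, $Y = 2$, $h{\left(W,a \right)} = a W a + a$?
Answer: $- 40 \sqrt{3} \approx -69.282$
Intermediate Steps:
$h{\left(W,a \right)} = a + W a^{2}$ ($h{\left(W,a \right)} = W a a + a = W a^{2} + a = a + W a^{2}$)
$u{\left(v \right)} = 2 \sqrt{3}$ ($u{\left(v \right)} = \sqrt{\left(-3\right)^{2} + 3} = \sqrt{9 + 3} = \sqrt{12} = 2 \sqrt{3}$)
$I{\left(q \right)} = 2 + q \left(1 + q^{2}\right)$ ($I{\left(q \right)} = q \left(1 + q q\right) + 2 = q \left(1 + q^{2}\right) + 2 = 2 + q \left(1 + q^{2}\right)$)
$\left(I{\left(4 \right)} - 90\right) u{\left(9 \right)} = \left(\left(2 + 4 + 4^{3}\right) - 90\right) 2 \sqrt{3} = \left(\left(2 + 4 + 64\right) - 90\right) 2 \sqrt{3} = \left(70 - 90\right) 2 \sqrt{3} = - 20 \cdot 2 \sqrt{3} = - 40 \sqrt{3}$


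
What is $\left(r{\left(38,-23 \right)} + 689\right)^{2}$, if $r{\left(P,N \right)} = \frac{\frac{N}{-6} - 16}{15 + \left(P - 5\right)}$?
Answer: $\frac{39346292881}{82944} \approx 4.7437 \cdot 10^{5}$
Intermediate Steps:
$r{\left(P,N \right)} = \frac{-16 - \frac{N}{6}}{10 + P}$ ($r{\left(P,N \right)} = \frac{N \left(- \frac{1}{6}\right) - 16}{15 + \left(-5 + P\right)} = \frac{- \frac{N}{6} - 16}{10 + P} = \frac{-16 - \frac{N}{6}}{10 + P}$)
$\left(r{\left(38,-23 \right)} + 689\right)^{2} = \left(\frac{-96 - -23}{6 \left(10 + 38\right)} + 689\right)^{2} = \left(\frac{-96 + 23}{6 \cdot 48} + 689\right)^{2} = \left(\frac{1}{6} \cdot \frac{1}{48} \left(-73\right) + 689\right)^{2} = \left(- \frac{73}{288} + 689\right)^{2} = \left(\frac{198359}{288}\right)^{2} = \frac{39346292881}{82944}$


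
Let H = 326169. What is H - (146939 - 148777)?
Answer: 328007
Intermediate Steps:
H - (146939 - 148777) = 326169 - (146939 - 148777) = 326169 - 1*(-1838) = 326169 + 1838 = 328007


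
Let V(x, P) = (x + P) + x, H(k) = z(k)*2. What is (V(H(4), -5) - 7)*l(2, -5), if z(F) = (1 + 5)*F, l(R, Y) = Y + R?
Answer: -252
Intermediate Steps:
l(R, Y) = R + Y
z(F) = 6*F
H(k) = 12*k (H(k) = (6*k)*2 = 12*k)
V(x, P) = P + 2*x (V(x, P) = (P + x) + x = P + 2*x)
(V(H(4), -5) - 7)*l(2, -5) = ((-5 + 2*(12*4)) - 7)*(2 - 5) = ((-5 + 2*48) - 7)*(-3) = ((-5 + 96) - 7)*(-3) = (91 - 7)*(-3) = 84*(-3) = -252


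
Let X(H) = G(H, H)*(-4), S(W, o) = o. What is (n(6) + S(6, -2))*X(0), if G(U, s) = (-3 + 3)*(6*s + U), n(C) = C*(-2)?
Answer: 0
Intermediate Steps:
n(C) = -2*C
G(U, s) = 0 (G(U, s) = 0*(U + 6*s) = 0)
X(H) = 0 (X(H) = 0*(-4) = 0)
(n(6) + S(6, -2))*X(0) = (-2*6 - 2)*0 = (-12 - 2)*0 = -14*0 = 0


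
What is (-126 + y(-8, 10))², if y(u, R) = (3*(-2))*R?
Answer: 34596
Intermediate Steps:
y(u, R) = -6*R
(-126 + y(-8, 10))² = (-126 - 6*10)² = (-126 - 60)² = (-186)² = 34596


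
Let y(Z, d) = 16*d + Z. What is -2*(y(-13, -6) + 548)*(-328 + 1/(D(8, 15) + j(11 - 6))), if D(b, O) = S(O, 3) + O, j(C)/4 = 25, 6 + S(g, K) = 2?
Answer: 31965346/111 ≈ 2.8798e+5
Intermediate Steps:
S(g, K) = -4 (S(g, K) = -6 + 2 = -4)
j(C) = 100 (j(C) = 4*25 = 100)
y(Z, d) = Z + 16*d
D(b, O) = -4 + O
-2*(y(-13, -6) + 548)*(-328 + 1/(D(8, 15) + j(11 - 6))) = -2*((-13 + 16*(-6)) + 548)*(-328 + 1/((-4 + 15) + 100)) = -2*((-13 - 96) + 548)*(-328 + 1/(11 + 100)) = -2*(-109 + 548)*(-328 + 1/111) = -878*(-328 + 1/111) = -878*(-36407)/111 = -2*(-15982673/111) = 31965346/111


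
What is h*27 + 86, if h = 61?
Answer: 1733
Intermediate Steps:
h*27 + 86 = 61*27 + 86 = 1647 + 86 = 1733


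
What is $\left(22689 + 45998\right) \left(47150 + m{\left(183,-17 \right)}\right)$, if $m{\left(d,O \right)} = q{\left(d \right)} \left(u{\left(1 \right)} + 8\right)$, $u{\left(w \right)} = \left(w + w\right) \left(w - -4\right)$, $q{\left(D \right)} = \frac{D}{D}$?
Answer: $3239828416$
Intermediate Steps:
$q{\left(D \right)} = 1$
$u{\left(w \right)} = 2 w \left(4 + w\right)$ ($u{\left(w \right)} = 2 w \left(w + \left(-1 + 5\right)\right) = 2 w \left(w + 4\right) = 2 w \left(4 + w\right)$)
$m{\left(d,O \right)} = 18$ ($m{\left(d,O \right)} = 1 \left(2 \cdot 1 \left(4 + 1\right) + 8\right) = 1 \left(2 \cdot 1 \cdot 5 + 8\right) = 1 \left(10 + 8\right) = 1 \cdot 18 = 18$)
$\left(22689 + 45998\right) \left(47150 + m{\left(183,-17 \right)}\right) = \left(22689 + 45998\right) \left(47150 + 18\right) = 68687 \cdot 47168 = 3239828416$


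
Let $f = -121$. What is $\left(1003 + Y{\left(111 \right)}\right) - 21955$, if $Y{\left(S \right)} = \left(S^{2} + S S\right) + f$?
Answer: $3569$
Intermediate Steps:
$Y{\left(S \right)} = -121 + 2 S^{2}$ ($Y{\left(S \right)} = \left(S^{2} + S S\right) - 121 = \left(S^{2} + S^{2}\right) - 121 = 2 S^{2} - 121 = -121 + 2 S^{2}$)
$\left(1003 + Y{\left(111 \right)}\right) - 21955 = \left(1003 - \left(121 - 2 \cdot 111^{2}\right)\right) - 21955 = \left(1003 + \left(-121 + 2 \cdot 12321\right)\right) - 21955 = \left(1003 + \left(-121 + 24642\right)\right) - 21955 = \left(1003 + 24521\right) - 21955 = 25524 - 21955 = 3569$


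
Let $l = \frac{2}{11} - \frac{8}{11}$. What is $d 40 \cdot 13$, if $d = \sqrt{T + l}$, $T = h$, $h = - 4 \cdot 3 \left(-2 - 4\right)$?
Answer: $\frac{520 \sqrt{8646}}{11} \approx 4395.6$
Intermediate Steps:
$l = - \frac{6}{11}$ ($l = 2 \cdot \frac{1}{11} - \frac{8}{11} = \frac{2}{11} - \frac{8}{11} = - \frac{6}{11} \approx -0.54545$)
$h = 72$ ($h = - 4 \cdot 3 \left(-6\right) = \left(-4\right) \left(-18\right) = 72$)
$T = 72$
$d = \frac{\sqrt{8646}}{11}$ ($d = \sqrt{72 - \frac{6}{11}} = \sqrt{\frac{786}{11}} = \frac{\sqrt{8646}}{11} \approx 8.4531$)
$d 40 \cdot 13 = \frac{\sqrt{8646}}{11} \cdot 40 \cdot 13 = \frac{40 \sqrt{8646}}{11} \cdot 13 = \frac{520 \sqrt{8646}}{11}$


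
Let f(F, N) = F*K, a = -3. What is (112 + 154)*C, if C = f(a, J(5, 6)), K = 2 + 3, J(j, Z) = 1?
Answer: -3990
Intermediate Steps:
K = 5
f(F, N) = 5*F (f(F, N) = F*5 = 5*F)
C = -15 (C = 5*(-3) = -15)
(112 + 154)*C = (112 + 154)*(-15) = 266*(-15) = -3990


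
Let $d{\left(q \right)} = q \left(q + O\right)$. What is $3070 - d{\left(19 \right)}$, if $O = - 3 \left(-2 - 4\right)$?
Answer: $2367$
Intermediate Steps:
$O = 18$ ($O = \left(-3\right) \left(-6\right) = 18$)
$d{\left(q \right)} = q \left(18 + q\right)$ ($d{\left(q \right)} = q \left(q + 18\right) = q \left(18 + q\right)$)
$3070 - d{\left(19 \right)} = 3070 - 19 \left(18 + 19\right) = 3070 - 19 \cdot 37 = 3070 - 703 = 2367$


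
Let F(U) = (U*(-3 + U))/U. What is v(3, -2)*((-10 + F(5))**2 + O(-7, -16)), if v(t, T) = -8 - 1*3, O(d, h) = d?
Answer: -627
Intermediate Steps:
v(t, T) = -11 (v(t, T) = -8 - 3 = -11)
F(U) = -3 + U
v(3, -2)*((-10 + F(5))**2 + O(-7, -16)) = -11*((-10 + (-3 + 5))**2 - 7) = -11*((-10 + 2)**2 - 7) = -11*((-8)**2 - 7) = -11*(64 - 7) = -11*57 = -627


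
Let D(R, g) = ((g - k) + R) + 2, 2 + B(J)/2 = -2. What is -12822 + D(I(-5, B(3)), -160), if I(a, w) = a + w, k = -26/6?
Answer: -38966/3 ≈ -12989.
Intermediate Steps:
B(J) = -8 (B(J) = -4 + 2*(-2) = -4 - 4 = -8)
k = -13/3 (k = -26*⅙ = -13/3 ≈ -4.3333)
D(R, g) = 19/3 + R + g (D(R, g) = ((g - 1*(-13/3)) + R) + 2 = ((g + 13/3) + R) + 2 = ((13/3 + g) + R) + 2 = (13/3 + R + g) + 2 = 19/3 + R + g)
-12822 + D(I(-5, B(3)), -160) = -12822 + (19/3 + (-5 - 8) - 160) = -12822 + (19/3 - 13 - 160) = -12822 - 500/3 = -38966/3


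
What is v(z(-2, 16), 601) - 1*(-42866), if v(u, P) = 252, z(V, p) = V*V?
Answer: 43118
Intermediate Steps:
z(V, p) = V²
v(z(-2, 16), 601) - 1*(-42866) = 252 - 1*(-42866) = 252 + 42866 = 43118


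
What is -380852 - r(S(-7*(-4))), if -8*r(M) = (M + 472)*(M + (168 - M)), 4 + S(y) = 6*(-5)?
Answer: -371654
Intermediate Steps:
S(y) = -34 (S(y) = -4 + 6*(-5) = -4 - 30 = -34)
r(M) = -9912 - 21*M (r(M) = -(M + 472)*(M + (168 - M))/8 = -(472 + M)*168/8 = -(79296 + 168*M)/8 = -9912 - 21*M)
-380852 - r(S(-7*(-4))) = -380852 - (-9912 - 21*(-34)) = -380852 - (-9912 + 714) = -380852 - 1*(-9198) = -380852 + 9198 = -371654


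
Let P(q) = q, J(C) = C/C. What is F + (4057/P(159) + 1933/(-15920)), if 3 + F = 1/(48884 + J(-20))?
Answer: 184740667279/8249441520 ≈ 22.394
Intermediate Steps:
J(C) = 1
F = -146654/48885 (F = -3 + 1/(48884 + 1) = -3 + 1/48885 = -146654/48885 ≈ -3.0000)
F + (4057/P(159) + 1933/(-15920)) = -146654/48885 + (4057/159 + 1933/(-15920)) = -146654/48885 + (4057*(1/159) + 1933*(-1/15920)) = -146654/48885 + (4057/159 - 1933/15920) = -146654/48885 + 64280093/2531280 = 184740667279/8249441520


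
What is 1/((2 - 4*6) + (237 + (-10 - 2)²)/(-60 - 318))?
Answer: -126/2899 ≈ -0.043463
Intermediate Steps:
1/((2 - 4*6) + (237 + (-10 - 2)²)/(-60 - 318)) = 1/((2 - 24) + (237 + (-12)²)/(-378)) = 1/(-22 + (237 + 144)*(-1/378)) = 1/(-22 + 381*(-1/378)) = 1/(-22 - 127/126) = 1/(-2899/126) = -126/2899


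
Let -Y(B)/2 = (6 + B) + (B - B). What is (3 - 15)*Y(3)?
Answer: 216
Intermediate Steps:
Y(B) = -12 - 2*B (Y(B) = -2*((6 + B) + (B - B)) = -2*((6 + B) + 0) = -2*(6 + B) = -12 - 2*B)
(3 - 15)*Y(3) = (3 - 15)*(-12 - 2*3) = -12*(-12 - 6) = -12*(-18) = 216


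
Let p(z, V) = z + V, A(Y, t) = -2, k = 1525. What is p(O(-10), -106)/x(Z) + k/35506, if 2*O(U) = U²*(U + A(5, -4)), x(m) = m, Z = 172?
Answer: -3100617/763379 ≈ -4.0617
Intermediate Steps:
O(U) = U²*(-2 + U)/2 (O(U) = (U²*(U - 2))/2 = (U²*(-2 + U))/2 = U²*(-2 + U)/2)
p(z, V) = V + z
p(O(-10), -106)/x(Z) + k/35506 = (-106 + (½)*(-10)²*(-2 - 10))/172 + 1525/35506 = (-106 + (½)*100*(-12))*(1/172) + 1525*(1/35506) = (-106 - 600)*(1/172) + 1525/35506 = -706*1/172 + 1525/35506 = -353/86 + 1525/35506 = -3100617/763379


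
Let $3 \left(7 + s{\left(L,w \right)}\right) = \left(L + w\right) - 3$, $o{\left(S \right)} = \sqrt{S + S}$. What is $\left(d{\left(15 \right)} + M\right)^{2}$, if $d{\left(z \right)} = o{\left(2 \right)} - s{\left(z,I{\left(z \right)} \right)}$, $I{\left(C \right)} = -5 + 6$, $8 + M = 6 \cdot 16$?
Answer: $\frac{77284}{9} \approx 8587.1$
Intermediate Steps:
$o{\left(S \right)} = \sqrt{2} \sqrt{S}$ ($o{\left(S \right)} = \sqrt{2 S} = \sqrt{2} \sqrt{S}$)
$M = 88$ ($M = -8 + 6 \cdot 16 = -8 + 96 = 88$)
$I{\left(C \right)} = 1$
$s{\left(L,w \right)} = -8 + \frac{L}{3} + \frac{w}{3}$ ($s{\left(L,w \right)} = -7 + \frac{\left(L + w\right) - 3}{3} = -7 + \frac{-3 + L + w}{3} = -7 + \left(-1 + \frac{L}{3} + \frac{w}{3}\right) = -8 + \frac{L}{3} + \frac{w}{3}$)
$d{\left(z \right)} = \frac{29}{3} - \frac{z}{3}$ ($d{\left(z \right)} = \sqrt{2} \sqrt{2} - \left(-8 + \frac{z}{3} + \frac{1}{3} \cdot 1\right) = 2 - \left(-8 + \frac{z}{3} + \frac{1}{3}\right) = 2 - \left(- \frac{23}{3} + \frac{z}{3}\right) = \frac{29}{3} - \frac{z}{3}$)
$\left(d{\left(15 \right)} + M\right)^{2} = \left(\left(\frac{29}{3} - 5\right) + 88\right)^{2} = \left(\frac{14}{3} + 88\right)^{2} = \left(\frac{278}{3}\right)^{2} = \frac{77284}{9}$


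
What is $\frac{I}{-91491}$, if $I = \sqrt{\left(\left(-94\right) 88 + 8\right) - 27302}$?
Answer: $- \frac{i \sqrt{35566}}{91491} \approx - 0.0020613 i$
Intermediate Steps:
$I = i \sqrt{35566}$ ($I = \sqrt{\left(-8272 + 8\right) - 27302} = \sqrt{-8264 - 27302} = \sqrt{-35566} = i \sqrt{35566} \approx 188.59 i$)
$\frac{I}{-91491} = \frac{i \sqrt{35566}}{-91491} = i \sqrt{35566} \left(- \frac{1}{91491}\right) = - \frac{i \sqrt{35566}}{91491}$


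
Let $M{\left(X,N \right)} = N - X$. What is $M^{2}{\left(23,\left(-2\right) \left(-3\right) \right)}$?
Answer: $289$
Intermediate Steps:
$M^{2}{\left(23,\left(-2\right) \left(-3\right) \right)} = \left(\left(-2\right) \left(-3\right) - 23\right)^{2} = \left(6 - 23\right)^{2} = \left(-17\right)^{2} = 289$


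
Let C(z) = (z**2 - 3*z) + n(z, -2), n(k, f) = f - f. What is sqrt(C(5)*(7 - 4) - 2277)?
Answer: I*sqrt(2247) ≈ 47.403*I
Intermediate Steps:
n(k, f) = 0
C(z) = z**2 - 3*z (C(z) = (z**2 - 3*z) + 0 = z**2 - 3*z)
sqrt(C(5)*(7 - 4) - 2277) = sqrt((5*(-3 + 5))*(7 - 4) - 2277) = sqrt((5*2)*3 - 2277) = sqrt(10*3 - 2277) = sqrt(30 - 2277) = sqrt(-2247) = I*sqrt(2247)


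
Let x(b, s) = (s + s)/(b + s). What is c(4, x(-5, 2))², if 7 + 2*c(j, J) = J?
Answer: 625/36 ≈ 17.361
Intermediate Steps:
x(b, s) = 2*s/(b + s) (x(b, s) = (2*s)/(b + s) = 2*s/(b + s))
c(j, J) = -7/2 + J/2
c(4, x(-5, 2))² = (-7/2 + (2*2/(-5 + 2))/2)² = (-7/2 + (2*2/(-3))/2)² = (-7/2 + (2*2*(-⅓))/2)² = (-7/2 + (½)*(-4/3))² = (-7/2 - ⅔)² = (-25/6)² = 625/36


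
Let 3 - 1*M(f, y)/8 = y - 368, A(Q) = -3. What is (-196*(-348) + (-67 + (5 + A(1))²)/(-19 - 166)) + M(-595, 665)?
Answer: 12183423/185 ≈ 65856.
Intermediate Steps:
M(f, y) = 2968 - 8*y (M(f, y) = 24 - 8*(y - 368) = 24 - 8*(-368 + y) = 24 + (2944 - 8*y) = 2968 - 8*y)
(-196*(-348) + (-67 + (5 + A(1))²)/(-19 - 166)) + M(-595, 665) = (-196*(-348) + (-67 + (5 - 3)²)/(-19 - 166)) + (2968 - 8*665) = (68208 + (-67 + 2²)/(-185)) + (2968 - 5320) = (68208 + (-67 + 4)*(-1/185)) - 2352 = (68208 - 63*(-1/185)) - 2352 = (68208 + 63/185) - 2352 = 12618543/185 - 2352 = 12183423/185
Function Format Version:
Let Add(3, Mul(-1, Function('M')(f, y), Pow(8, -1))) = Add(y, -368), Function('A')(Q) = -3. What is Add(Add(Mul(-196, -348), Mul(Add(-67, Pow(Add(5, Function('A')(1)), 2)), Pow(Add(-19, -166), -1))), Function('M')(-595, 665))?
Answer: Rational(12183423, 185) ≈ 65856.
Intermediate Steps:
Function('M')(f, y) = Add(2968, Mul(-8, y)) (Function('M')(f, y) = Add(24, Mul(-8, Add(y, -368))) = Add(24, Mul(-8, Add(-368, y))) = Add(24, Add(2944, Mul(-8, y))) = Add(2968, Mul(-8, y)))
Add(Add(Mul(-196, -348), Mul(Add(-67, Pow(Add(5, Function('A')(1)), 2)), Pow(Add(-19, -166), -1))), Function('M')(-595, 665)) = Add(Add(Mul(-196, -348), Mul(Add(-67, Pow(Add(5, -3), 2)), Pow(Add(-19, -166), -1))), Add(2968, Mul(-8, 665))) = Add(Add(68208, Mul(Add(-67, Pow(2, 2)), Pow(-185, -1))), Add(2968, -5320)) = Add(Add(68208, Mul(Add(-67, 4), Rational(-1, 185))), -2352) = Add(Add(68208, Mul(-63, Rational(-1, 185))), -2352) = Add(Add(68208, Rational(63, 185)), -2352) = Add(Rational(12618543, 185), -2352) = Rational(12183423, 185)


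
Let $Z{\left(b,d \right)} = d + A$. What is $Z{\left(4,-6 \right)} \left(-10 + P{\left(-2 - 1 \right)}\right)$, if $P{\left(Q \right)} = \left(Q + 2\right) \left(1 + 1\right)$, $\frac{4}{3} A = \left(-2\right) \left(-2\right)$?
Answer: $36$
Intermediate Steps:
$A = 3$ ($A = \frac{3 \left(\left(-2\right) \left(-2\right)\right)}{4} = \frac{3}{4} \cdot 4 = 3$)
$P{\left(Q \right)} = 4 + 2 Q$ ($P{\left(Q \right)} = \left(2 + Q\right) 2 = 4 + 2 Q$)
$Z{\left(b,d \right)} = 3 + d$ ($Z{\left(b,d \right)} = d + 3 = 3 + d$)
$Z{\left(4,-6 \right)} \left(-10 + P{\left(-2 - 1 \right)}\right) = \left(3 - 6\right) \left(-10 + \left(4 + 2 \left(-2 - 1\right)\right)\right) = - 3 \left(-10 + \left(4 + 2 \left(-2 - 1\right)\right)\right) = - 3 \left(-10 + \left(4 + 2 \left(-3\right)\right)\right) = - 3 \left(-10 + \left(4 - 6\right)\right) = - 3 \left(-10 - 2\right) = \left(-3\right) \left(-12\right) = 36$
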